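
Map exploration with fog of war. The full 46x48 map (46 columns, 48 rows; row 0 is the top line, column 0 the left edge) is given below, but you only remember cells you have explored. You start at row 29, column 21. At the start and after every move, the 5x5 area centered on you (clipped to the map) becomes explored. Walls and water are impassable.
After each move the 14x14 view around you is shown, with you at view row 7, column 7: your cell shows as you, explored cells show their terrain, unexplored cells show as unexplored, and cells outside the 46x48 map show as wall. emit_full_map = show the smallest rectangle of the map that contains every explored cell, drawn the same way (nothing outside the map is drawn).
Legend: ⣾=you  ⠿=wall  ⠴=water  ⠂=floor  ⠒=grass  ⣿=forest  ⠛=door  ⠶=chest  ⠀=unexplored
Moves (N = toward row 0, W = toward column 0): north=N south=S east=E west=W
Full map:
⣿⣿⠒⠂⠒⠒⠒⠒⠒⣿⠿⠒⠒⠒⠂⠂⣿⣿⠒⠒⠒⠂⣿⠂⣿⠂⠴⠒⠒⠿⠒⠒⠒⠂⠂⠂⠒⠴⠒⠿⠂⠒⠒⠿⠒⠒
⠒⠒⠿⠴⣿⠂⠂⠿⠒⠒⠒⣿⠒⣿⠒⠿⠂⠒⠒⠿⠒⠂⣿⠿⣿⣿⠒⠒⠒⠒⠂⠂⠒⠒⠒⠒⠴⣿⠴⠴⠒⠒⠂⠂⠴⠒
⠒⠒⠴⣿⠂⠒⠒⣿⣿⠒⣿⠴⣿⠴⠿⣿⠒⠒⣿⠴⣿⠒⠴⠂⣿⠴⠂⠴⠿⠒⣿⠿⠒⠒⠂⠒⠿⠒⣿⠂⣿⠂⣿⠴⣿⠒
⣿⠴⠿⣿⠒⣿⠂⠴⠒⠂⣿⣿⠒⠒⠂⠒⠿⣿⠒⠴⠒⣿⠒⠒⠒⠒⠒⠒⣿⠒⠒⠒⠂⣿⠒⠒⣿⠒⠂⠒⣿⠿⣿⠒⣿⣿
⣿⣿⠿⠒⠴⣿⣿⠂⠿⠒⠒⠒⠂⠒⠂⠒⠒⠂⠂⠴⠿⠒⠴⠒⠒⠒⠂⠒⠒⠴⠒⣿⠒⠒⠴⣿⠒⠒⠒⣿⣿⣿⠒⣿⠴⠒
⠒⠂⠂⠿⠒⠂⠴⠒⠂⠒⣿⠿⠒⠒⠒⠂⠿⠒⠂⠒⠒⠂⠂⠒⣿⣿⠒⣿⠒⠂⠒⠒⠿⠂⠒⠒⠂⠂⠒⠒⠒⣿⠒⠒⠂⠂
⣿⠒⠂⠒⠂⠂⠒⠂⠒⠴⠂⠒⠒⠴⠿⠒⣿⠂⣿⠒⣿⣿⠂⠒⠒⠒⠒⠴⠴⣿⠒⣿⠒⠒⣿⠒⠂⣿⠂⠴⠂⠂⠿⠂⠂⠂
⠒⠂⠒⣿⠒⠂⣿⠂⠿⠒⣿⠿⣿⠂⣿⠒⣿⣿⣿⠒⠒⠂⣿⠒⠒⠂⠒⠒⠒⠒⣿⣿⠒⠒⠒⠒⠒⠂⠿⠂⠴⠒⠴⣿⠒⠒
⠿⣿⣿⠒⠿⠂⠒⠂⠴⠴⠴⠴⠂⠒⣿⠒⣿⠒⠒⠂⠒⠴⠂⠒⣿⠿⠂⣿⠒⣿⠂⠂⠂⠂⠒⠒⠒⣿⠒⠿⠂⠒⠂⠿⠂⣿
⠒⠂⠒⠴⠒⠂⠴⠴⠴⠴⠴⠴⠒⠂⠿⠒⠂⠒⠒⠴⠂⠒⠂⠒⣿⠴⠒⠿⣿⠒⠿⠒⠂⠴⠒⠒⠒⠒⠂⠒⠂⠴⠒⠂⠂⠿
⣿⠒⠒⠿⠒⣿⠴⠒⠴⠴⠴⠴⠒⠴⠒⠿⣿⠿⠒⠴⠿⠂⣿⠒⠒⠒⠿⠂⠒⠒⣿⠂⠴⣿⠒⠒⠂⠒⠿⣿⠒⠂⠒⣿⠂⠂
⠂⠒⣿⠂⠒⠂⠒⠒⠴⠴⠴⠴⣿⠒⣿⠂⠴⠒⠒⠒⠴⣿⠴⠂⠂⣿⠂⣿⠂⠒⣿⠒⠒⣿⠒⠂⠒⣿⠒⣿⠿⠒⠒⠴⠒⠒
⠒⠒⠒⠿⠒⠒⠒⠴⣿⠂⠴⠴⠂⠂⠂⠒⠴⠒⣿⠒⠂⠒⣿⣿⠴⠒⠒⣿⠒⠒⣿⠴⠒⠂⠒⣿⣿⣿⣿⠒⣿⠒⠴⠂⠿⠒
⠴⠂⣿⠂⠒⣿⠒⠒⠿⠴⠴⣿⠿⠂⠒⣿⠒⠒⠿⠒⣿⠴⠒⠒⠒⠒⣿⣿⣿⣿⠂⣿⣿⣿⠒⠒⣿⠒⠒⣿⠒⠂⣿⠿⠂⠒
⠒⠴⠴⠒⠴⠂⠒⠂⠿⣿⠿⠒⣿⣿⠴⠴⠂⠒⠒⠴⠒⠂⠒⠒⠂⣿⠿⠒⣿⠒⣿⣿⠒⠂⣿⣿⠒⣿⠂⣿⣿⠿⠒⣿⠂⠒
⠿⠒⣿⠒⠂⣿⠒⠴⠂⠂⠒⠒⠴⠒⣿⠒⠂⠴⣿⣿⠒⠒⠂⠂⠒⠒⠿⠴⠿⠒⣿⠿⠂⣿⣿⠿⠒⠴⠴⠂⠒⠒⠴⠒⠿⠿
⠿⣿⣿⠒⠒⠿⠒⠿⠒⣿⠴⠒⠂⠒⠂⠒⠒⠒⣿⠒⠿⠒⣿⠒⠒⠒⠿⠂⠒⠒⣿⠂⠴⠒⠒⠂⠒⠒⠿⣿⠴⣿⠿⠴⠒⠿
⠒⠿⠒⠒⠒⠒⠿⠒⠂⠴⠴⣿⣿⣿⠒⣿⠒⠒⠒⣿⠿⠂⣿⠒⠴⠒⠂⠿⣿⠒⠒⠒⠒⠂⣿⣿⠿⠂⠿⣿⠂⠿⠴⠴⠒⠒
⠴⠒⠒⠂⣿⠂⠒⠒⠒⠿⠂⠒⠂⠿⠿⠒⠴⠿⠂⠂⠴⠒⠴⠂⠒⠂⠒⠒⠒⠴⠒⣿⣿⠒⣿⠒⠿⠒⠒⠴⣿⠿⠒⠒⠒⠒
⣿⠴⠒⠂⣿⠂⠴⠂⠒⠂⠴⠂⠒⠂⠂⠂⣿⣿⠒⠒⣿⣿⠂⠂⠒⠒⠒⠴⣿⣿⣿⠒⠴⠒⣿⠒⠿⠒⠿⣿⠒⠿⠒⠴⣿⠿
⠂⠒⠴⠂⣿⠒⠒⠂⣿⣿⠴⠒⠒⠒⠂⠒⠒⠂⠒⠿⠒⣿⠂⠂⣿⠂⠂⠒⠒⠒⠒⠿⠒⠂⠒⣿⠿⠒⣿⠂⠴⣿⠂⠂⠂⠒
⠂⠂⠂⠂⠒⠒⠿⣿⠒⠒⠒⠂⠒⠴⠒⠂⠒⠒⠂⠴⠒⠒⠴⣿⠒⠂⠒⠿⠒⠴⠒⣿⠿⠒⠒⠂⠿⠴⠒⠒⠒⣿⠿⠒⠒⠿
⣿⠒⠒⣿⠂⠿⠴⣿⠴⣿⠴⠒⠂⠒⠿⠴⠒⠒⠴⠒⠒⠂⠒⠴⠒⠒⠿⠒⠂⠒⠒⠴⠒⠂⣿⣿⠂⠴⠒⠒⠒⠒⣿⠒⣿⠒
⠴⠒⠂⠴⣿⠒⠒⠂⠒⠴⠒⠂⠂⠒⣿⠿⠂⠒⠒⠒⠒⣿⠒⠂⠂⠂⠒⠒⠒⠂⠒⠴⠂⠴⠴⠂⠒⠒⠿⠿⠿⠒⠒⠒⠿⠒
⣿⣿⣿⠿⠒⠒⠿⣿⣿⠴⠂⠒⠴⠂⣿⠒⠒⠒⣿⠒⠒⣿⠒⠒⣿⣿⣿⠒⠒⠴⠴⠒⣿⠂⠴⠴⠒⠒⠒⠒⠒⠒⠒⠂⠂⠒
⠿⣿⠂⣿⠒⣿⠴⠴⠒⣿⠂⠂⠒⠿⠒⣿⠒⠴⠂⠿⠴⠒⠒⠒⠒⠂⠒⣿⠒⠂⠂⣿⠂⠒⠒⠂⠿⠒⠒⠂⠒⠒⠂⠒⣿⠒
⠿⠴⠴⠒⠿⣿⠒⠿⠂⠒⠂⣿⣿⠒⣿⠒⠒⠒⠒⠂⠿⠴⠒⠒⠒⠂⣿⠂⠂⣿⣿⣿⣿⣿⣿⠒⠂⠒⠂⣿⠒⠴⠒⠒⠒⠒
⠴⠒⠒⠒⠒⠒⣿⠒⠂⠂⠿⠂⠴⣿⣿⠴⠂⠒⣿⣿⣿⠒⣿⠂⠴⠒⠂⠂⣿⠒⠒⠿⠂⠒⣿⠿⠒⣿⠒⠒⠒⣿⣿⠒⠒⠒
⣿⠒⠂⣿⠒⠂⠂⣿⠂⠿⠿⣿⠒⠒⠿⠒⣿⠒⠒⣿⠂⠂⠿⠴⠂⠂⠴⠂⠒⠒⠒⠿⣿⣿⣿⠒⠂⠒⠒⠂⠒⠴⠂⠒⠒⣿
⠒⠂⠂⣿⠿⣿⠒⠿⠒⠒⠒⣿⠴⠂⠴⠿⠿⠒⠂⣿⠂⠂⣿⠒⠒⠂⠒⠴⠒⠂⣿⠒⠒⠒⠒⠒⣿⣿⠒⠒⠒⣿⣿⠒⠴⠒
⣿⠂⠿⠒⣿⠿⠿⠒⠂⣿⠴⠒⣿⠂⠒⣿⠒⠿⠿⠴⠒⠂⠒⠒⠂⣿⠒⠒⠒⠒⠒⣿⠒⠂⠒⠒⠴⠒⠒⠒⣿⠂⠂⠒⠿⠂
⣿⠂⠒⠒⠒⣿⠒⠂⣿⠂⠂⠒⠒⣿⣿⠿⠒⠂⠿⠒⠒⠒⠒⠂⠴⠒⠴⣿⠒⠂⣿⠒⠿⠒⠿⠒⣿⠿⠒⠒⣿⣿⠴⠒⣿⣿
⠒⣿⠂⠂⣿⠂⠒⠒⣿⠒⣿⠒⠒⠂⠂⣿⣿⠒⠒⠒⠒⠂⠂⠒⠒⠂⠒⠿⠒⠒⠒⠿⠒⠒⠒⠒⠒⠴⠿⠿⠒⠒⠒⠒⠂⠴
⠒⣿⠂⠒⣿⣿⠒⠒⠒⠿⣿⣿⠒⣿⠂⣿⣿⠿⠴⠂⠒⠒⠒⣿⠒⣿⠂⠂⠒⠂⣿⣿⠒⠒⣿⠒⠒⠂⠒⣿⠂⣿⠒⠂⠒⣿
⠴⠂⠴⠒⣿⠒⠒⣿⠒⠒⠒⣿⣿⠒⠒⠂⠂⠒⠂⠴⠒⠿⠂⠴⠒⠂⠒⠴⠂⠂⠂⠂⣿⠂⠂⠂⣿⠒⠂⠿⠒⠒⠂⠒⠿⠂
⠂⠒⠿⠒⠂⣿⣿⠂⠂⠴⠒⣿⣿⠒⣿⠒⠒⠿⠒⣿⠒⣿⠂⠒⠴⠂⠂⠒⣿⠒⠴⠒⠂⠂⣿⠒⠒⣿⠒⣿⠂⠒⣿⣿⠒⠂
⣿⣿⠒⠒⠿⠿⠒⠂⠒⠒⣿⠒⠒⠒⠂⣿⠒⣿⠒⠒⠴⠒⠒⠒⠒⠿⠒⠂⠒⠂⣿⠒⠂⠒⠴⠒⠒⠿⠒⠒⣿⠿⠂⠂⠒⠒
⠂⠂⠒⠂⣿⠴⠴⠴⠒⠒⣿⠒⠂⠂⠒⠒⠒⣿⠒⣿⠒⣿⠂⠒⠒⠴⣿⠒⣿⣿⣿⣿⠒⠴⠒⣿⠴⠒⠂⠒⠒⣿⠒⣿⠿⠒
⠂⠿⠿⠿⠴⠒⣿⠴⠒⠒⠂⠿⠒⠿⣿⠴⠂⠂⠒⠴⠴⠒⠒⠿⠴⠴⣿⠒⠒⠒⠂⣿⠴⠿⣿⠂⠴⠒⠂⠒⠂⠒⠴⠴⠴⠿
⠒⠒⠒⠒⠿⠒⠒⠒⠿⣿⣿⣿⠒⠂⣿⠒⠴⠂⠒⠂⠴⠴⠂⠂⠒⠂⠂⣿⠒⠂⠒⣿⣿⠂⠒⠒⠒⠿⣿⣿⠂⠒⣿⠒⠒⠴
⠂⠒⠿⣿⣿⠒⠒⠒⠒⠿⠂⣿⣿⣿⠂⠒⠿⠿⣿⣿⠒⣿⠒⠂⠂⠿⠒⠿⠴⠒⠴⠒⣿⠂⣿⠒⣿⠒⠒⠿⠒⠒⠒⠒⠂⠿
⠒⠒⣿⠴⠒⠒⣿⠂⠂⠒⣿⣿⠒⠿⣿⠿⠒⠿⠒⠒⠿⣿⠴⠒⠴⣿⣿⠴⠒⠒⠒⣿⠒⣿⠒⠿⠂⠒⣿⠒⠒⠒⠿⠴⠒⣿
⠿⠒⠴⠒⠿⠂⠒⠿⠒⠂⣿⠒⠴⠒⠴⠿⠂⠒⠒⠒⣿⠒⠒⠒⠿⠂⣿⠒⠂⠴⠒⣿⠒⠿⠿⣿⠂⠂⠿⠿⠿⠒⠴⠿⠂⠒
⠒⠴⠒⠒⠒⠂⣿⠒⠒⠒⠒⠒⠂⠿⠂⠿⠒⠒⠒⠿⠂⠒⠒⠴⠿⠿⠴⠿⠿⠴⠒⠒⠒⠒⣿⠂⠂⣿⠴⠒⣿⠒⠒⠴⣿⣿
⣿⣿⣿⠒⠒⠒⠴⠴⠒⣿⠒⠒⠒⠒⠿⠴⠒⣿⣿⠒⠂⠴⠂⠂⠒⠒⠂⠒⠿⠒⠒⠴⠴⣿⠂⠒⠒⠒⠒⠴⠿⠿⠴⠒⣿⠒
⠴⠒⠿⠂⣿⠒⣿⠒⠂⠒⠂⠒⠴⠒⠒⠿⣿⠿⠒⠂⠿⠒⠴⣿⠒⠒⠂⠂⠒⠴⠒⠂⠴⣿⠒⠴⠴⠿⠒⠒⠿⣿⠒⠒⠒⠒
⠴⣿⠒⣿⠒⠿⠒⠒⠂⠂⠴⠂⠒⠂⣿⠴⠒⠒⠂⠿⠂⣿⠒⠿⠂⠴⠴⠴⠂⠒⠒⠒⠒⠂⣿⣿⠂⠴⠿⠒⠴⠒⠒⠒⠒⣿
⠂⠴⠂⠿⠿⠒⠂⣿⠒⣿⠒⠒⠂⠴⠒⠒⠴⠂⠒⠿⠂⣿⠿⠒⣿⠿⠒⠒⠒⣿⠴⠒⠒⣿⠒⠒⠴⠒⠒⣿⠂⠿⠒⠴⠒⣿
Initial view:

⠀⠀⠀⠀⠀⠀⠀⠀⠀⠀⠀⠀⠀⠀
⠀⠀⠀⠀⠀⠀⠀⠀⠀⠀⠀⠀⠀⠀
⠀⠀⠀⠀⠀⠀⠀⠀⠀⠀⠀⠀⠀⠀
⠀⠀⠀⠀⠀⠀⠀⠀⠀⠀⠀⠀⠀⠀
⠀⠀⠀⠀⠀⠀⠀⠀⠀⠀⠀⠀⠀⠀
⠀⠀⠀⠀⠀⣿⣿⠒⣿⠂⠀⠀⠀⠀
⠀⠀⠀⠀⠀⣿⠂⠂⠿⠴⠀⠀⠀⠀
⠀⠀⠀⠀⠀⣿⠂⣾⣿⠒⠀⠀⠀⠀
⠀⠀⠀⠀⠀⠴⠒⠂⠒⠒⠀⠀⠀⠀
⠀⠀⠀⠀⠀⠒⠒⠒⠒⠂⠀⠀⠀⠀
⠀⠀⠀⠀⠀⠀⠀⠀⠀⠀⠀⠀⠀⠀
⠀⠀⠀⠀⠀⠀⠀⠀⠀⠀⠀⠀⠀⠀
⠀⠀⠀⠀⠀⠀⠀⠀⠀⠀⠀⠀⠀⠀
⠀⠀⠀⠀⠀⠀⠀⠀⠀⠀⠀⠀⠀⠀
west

⠀⠀⠀⠀⠀⠀⠀⠀⠀⠀⠀⠀⠀⠀
⠀⠀⠀⠀⠀⠀⠀⠀⠀⠀⠀⠀⠀⠀
⠀⠀⠀⠀⠀⠀⠀⠀⠀⠀⠀⠀⠀⠀
⠀⠀⠀⠀⠀⠀⠀⠀⠀⠀⠀⠀⠀⠀
⠀⠀⠀⠀⠀⠀⠀⠀⠀⠀⠀⠀⠀⠀
⠀⠀⠀⠀⠀⣿⣿⣿⠒⣿⠂⠀⠀⠀
⠀⠀⠀⠀⠀⠒⣿⠂⠂⠿⠴⠀⠀⠀
⠀⠀⠀⠀⠀⠂⣿⣾⠂⣿⠒⠀⠀⠀
⠀⠀⠀⠀⠀⠿⠴⠒⠂⠒⠒⠀⠀⠀
⠀⠀⠀⠀⠀⠿⠒⠒⠒⠒⠂⠀⠀⠀
⠀⠀⠀⠀⠀⠀⠀⠀⠀⠀⠀⠀⠀⠀
⠀⠀⠀⠀⠀⠀⠀⠀⠀⠀⠀⠀⠀⠀
⠀⠀⠀⠀⠀⠀⠀⠀⠀⠀⠀⠀⠀⠀
⠀⠀⠀⠀⠀⠀⠀⠀⠀⠀⠀⠀⠀⠀

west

⠀⠀⠀⠀⠀⠀⠀⠀⠀⠀⠀⠀⠀⠀
⠀⠀⠀⠀⠀⠀⠀⠀⠀⠀⠀⠀⠀⠀
⠀⠀⠀⠀⠀⠀⠀⠀⠀⠀⠀⠀⠀⠀
⠀⠀⠀⠀⠀⠀⠀⠀⠀⠀⠀⠀⠀⠀
⠀⠀⠀⠀⠀⠀⠀⠀⠀⠀⠀⠀⠀⠀
⠀⠀⠀⠀⠀⠒⣿⣿⣿⠒⣿⠂⠀⠀
⠀⠀⠀⠀⠀⠒⠒⣿⠂⠂⠿⠴⠀⠀
⠀⠀⠀⠀⠀⠒⠂⣾⠂⠂⣿⠒⠀⠀
⠀⠀⠀⠀⠀⠿⠿⠴⠒⠂⠒⠒⠀⠀
⠀⠀⠀⠀⠀⠂⠿⠒⠒⠒⠒⠂⠀⠀
⠀⠀⠀⠀⠀⠀⠀⠀⠀⠀⠀⠀⠀⠀
⠀⠀⠀⠀⠀⠀⠀⠀⠀⠀⠀⠀⠀⠀
⠀⠀⠀⠀⠀⠀⠀⠀⠀⠀⠀⠀⠀⠀
⠀⠀⠀⠀⠀⠀⠀⠀⠀⠀⠀⠀⠀⠀

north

⠀⠀⠀⠀⠀⠀⠀⠀⠀⠀⠀⠀⠀⠀
⠀⠀⠀⠀⠀⠀⠀⠀⠀⠀⠀⠀⠀⠀
⠀⠀⠀⠀⠀⠀⠀⠀⠀⠀⠀⠀⠀⠀
⠀⠀⠀⠀⠀⠀⠀⠀⠀⠀⠀⠀⠀⠀
⠀⠀⠀⠀⠀⠀⠀⠀⠀⠀⠀⠀⠀⠀
⠀⠀⠀⠀⠀⠒⠒⠂⠿⠴⠀⠀⠀⠀
⠀⠀⠀⠀⠀⠒⣿⣿⣿⠒⣿⠂⠀⠀
⠀⠀⠀⠀⠀⠒⠒⣾⠂⠂⠿⠴⠀⠀
⠀⠀⠀⠀⠀⠒⠂⣿⠂⠂⣿⠒⠀⠀
⠀⠀⠀⠀⠀⠿⠿⠴⠒⠂⠒⠒⠀⠀
⠀⠀⠀⠀⠀⠂⠿⠒⠒⠒⠒⠂⠀⠀
⠀⠀⠀⠀⠀⠀⠀⠀⠀⠀⠀⠀⠀⠀
⠀⠀⠀⠀⠀⠀⠀⠀⠀⠀⠀⠀⠀⠀
⠀⠀⠀⠀⠀⠀⠀⠀⠀⠀⠀⠀⠀⠀

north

⠀⠀⠀⠀⠀⠀⠀⠀⠀⠀⠀⠀⠀⠀
⠀⠀⠀⠀⠀⠀⠀⠀⠀⠀⠀⠀⠀⠀
⠀⠀⠀⠀⠀⠀⠀⠀⠀⠀⠀⠀⠀⠀
⠀⠀⠀⠀⠀⠀⠀⠀⠀⠀⠀⠀⠀⠀
⠀⠀⠀⠀⠀⠀⠀⠀⠀⠀⠀⠀⠀⠀
⠀⠀⠀⠀⠀⠴⠂⠿⠴⠒⠀⠀⠀⠀
⠀⠀⠀⠀⠀⠒⠒⠂⠿⠴⠀⠀⠀⠀
⠀⠀⠀⠀⠀⠒⣿⣾⣿⠒⣿⠂⠀⠀
⠀⠀⠀⠀⠀⠒⠒⣿⠂⠂⠿⠴⠀⠀
⠀⠀⠀⠀⠀⠒⠂⣿⠂⠂⣿⠒⠀⠀
⠀⠀⠀⠀⠀⠿⠿⠴⠒⠂⠒⠒⠀⠀
⠀⠀⠀⠀⠀⠂⠿⠒⠒⠒⠒⠂⠀⠀
⠀⠀⠀⠀⠀⠀⠀⠀⠀⠀⠀⠀⠀⠀
⠀⠀⠀⠀⠀⠀⠀⠀⠀⠀⠀⠀⠀⠀

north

⠀⠀⠀⠀⠀⠀⠀⠀⠀⠀⠀⠀⠀⠀
⠀⠀⠀⠀⠀⠀⠀⠀⠀⠀⠀⠀⠀⠀
⠀⠀⠀⠀⠀⠀⠀⠀⠀⠀⠀⠀⠀⠀
⠀⠀⠀⠀⠀⠀⠀⠀⠀⠀⠀⠀⠀⠀
⠀⠀⠀⠀⠀⠀⠀⠀⠀⠀⠀⠀⠀⠀
⠀⠀⠀⠀⠀⠒⣿⠒⠒⣿⠀⠀⠀⠀
⠀⠀⠀⠀⠀⠴⠂⠿⠴⠒⠀⠀⠀⠀
⠀⠀⠀⠀⠀⠒⠒⣾⠿⠴⠀⠀⠀⠀
⠀⠀⠀⠀⠀⠒⣿⣿⣿⠒⣿⠂⠀⠀
⠀⠀⠀⠀⠀⠒⠒⣿⠂⠂⠿⠴⠀⠀
⠀⠀⠀⠀⠀⠒⠂⣿⠂⠂⣿⠒⠀⠀
⠀⠀⠀⠀⠀⠿⠿⠴⠒⠂⠒⠒⠀⠀
⠀⠀⠀⠀⠀⠂⠿⠒⠒⠒⠒⠂⠀⠀
⠀⠀⠀⠀⠀⠀⠀⠀⠀⠀⠀⠀⠀⠀

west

⠀⠀⠀⠀⠀⠀⠀⠀⠀⠀⠀⠀⠀⠀
⠀⠀⠀⠀⠀⠀⠀⠀⠀⠀⠀⠀⠀⠀
⠀⠀⠀⠀⠀⠀⠀⠀⠀⠀⠀⠀⠀⠀
⠀⠀⠀⠀⠀⠀⠀⠀⠀⠀⠀⠀⠀⠀
⠀⠀⠀⠀⠀⠀⠀⠀⠀⠀⠀⠀⠀⠀
⠀⠀⠀⠀⠀⠒⠒⣿⠒⠒⣿⠀⠀⠀
⠀⠀⠀⠀⠀⠒⠴⠂⠿⠴⠒⠀⠀⠀
⠀⠀⠀⠀⠀⠒⠒⣾⠂⠿⠴⠀⠀⠀
⠀⠀⠀⠀⠀⠂⠒⣿⣿⣿⠒⣿⠂⠀
⠀⠀⠀⠀⠀⣿⠒⠒⣿⠂⠂⠿⠴⠀
⠀⠀⠀⠀⠀⠀⠒⠂⣿⠂⠂⣿⠒⠀
⠀⠀⠀⠀⠀⠀⠿⠿⠴⠒⠂⠒⠒⠀
⠀⠀⠀⠀⠀⠀⠂⠿⠒⠒⠒⠒⠂⠀
⠀⠀⠀⠀⠀⠀⠀⠀⠀⠀⠀⠀⠀⠀

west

⠀⠀⠀⠀⠀⠀⠀⠀⠀⠀⠀⠀⠀⠀
⠀⠀⠀⠀⠀⠀⠀⠀⠀⠀⠀⠀⠀⠀
⠀⠀⠀⠀⠀⠀⠀⠀⠀⠀⠀⠀⠀⠀
⠀⠀⠀⠀⠀⠀⠀⠀⠀⠀⠀⠀⠀⠀
⠀⠀⠀⠀⠀⠀⠀⠀⠀⠀⠀⠀⠀⠀
⠀⠀⠀⠀⠀⠒⠒⠒⣿⠒⠒⣿⠀⠀
⠀⠀⠀⠀⠀⣿⠒⠴⠂⠿⠴⠒⠀⠀
⠀⠀⠀⠀⠀⠒⠒⣾⠒⠂⠿⠴⠀⠀
⠀⠀⠀⠀⠀⠴⠂⠒⣿⣿⣿⠒⣿⠂
⠀⠀⠀⠀⠀⠒⣿⠒⠒⣿⠂⠂⠿⠴
⠀⠀⠀⠀⠀⠀⠀⠒⠂⣿⠂⠂⣿⠒
⠀⠀⠀⠀⠀⠀⠀⠿⠿⠴⠒⠂⠒⠒
⠀⠀⠀⠀⠀⠀⠀⠂⠿⠒⠒⠒⠒⠂
⠀⠀⠀⠀⠀⠀⠀⠀⠀⠀⠀⠀⠀⠀

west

⠀⠀⠀⠀⠀⠀⠀⠀⠀⠀⠀⠀⠀⠀
⠀⠀⠀⠀⠀⠀⠀⠀⠀⠀⠀⠀⠀⠀
⠀⠀⠀⠀⠀⠀⠀⠀⠀⠀⠀⠀⠀⠀
⠀⠀⠀⠀⠀⠀⠀⠀⠀⠀⠀⠀⠀⠀
⠀⠀⠀⠀⠀⠀⠀⠀⠀⠀⠀⠀⠀⠀
⠀⠀⠀⠀⠀⣿⠒⠒⠒⣿⠒⠒⣿⠀
⠀⠀⠀⠀⠀⠒⣿⠒⠴⠂⠿⠴⠒⠀
⠀⠀⠀⠀⠀⣿⠒⣾⠒⠒⠂⠿⠴⠀
⠀⠀⠀⠀⠀⣿⠴⠂⠒⣿⣿⣿⠒⣿
⠀⠀⠀⠀⠀⠿⠒⣿⠒⠒⣿⠂⠂⠿
⠀⠀⠀⠀⠀⠀⠀⠀⠒⠂⣿⠂⠂⣿
⠀⠀⠀⠀⠀⠀⠀⠀⠿⠿⠴⠒⠂⠒
⠀⠀⠀⠀⠀⠀⠀⠀⠂⠿⠒⠒⠒⠒
⠀⠀⠀⠀⠀⠀⠀⠀⠀⠀⠀⠀⠀⠀

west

⠀⠀⠀⠀⠀⠀⠀⠀⠀⠀⠀⠀⠀⠀
⠀⠀⠀⠀⠀⠀⠀⠀⠀⠀⠀⠀⠀⠀
⠀⠀⠀⠀⠀⠀⠀⠀⠀⠀⠀⠀⠀⠀
⠀⠀⠀⠀⠀⠀⠀⠀⠀⠀⠀⠀⠀⠀
⠀⠀⠀⠀⠀⠀⠀⠀⠀⠀⠀⠀⠀⠀
⠀⠀⠀⠀⠀⠂⣿⠒⠒⠒⣿⠒⠒⣿
⠀⠀⠀⠀⠀⠿⠒⣿⠒⠴⠂⠿⠴⠒
⠀⠀⠀⠀⠀⠒⣿⣾⠒⠒⠒⠂⠿⠴
⠀⠀⠀⠀⠀⣿⣿⠴⠂⠒⣿⣿⣿⠒
⠀⠀⠀⠀⠀⠒⠿⠒⣿⠒⠒⣿⠂⠂
⠀⠀⠀⠀⠀⠀⠀⠀⠀⠒⠂⣿⠂⠂
⠀⠀⠀⠀⠀⠀⠀⠀⠀⠿⠿⠴⠒⠂
⠀⠀⠀⠀⠀⠀⠀⠀⠀⠂⠿⠒⠒⠒
⠀⠀⠀⠀⠀⠀⠀⠀⠀⠀⠀⠀⠀⠀

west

⠀⠀⠀⠀⠀⠀⠀⠀⠀⠀⠀⠀⠀⠀
⠀⠀⠀⠀⠀⠀⠀⠀⠀⠀⠀⠀⠀⠀
⠀⠀⠀⠀⠀⠀⠀⠀⠀⠀⠀⠀⠀⠀
⠀⠀⠀⠀⠀⠀⠀⠀⠀⠀⠀⠀⠀⠀
⠀⠀⠀⠀⠀⠀⠀⠀⠀⠀⠀⠀⠀⠀
⠀⠀⠀⠀⠀⠴⠂⣿⠒⠒⠒⣿⠒⠒
⠀⠀⠀⠀⠀⠒⠿⠒⣿⠒⠴⠂⠿⠴
⠀⠀⠀⠀⠀⣿⠒⣾⠒⠒⠒⠒⠂⠿
⠀⠀⠀⠀⠀⠴⣿⣿⠴⠂⠒⣿⣿⣿
⠀⠀⠀⠀⠀⠒⠒⠿⠒⣿⠒⠒⣿⠂
⠀⠀⠀⠀⠀⠀⠀⠀⠀⠀⠒⠂⣿⠂
⠀⠀⠀⠀⠀⠀⠀⠀⠀⠀⠿⠿⠴⠒
⠀⠀⠀⠀⠀⠀⠀⠀⠀⠀⠂⠿⠒⠒
⠀⠀⠀⠀⠀⠀⠀⠀⠀⠀⠀⠀⠀⠀

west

⠀⠀⠀⠀⠀⠀⠀⠀⠀⠀⠀⠀⠀⠀
⠀⠀⠀⠀⠀⠀⠀⠀⠀⠀⠀⠀⠀⠀
⠀⠀⠀⠀⠀⠀⠀⠀⠀⠀⠀⠀⠀⠀
⠀⠀⠀⠀⠀⠀⠀⠀⠀⠀⠀⠀⠀⠀
⠀⠀⠀⠀⠀⠀⠀⠀⠀⠀⠀⠀⠀⠀
⠀⠀⠀⠀⠀⠒⠴⠂⣿⠒⠒⠒⣿⠒
⠀⠀⠀⠀⠀⠂⠒⠿⠒⣿⠒⠴⠂⠿
⠀⠀⠀⠀⠀⣿⣿⣾⣿⠒⠒⠒⠒⠂
⠀⠀⠀⠀⠀⠂⠴⣿⣿⠴⠂⠒⣿⣿
⠀⠀⠀⠀⠀⣿⠒⠒⠿⠒⣿⠒⠒⣿
⠀⠀⠀⠀⠀⠀⠀⠀⠀⠀⠀⠒⠂⣿
⠀⠀⠀⠀⠀⠀⠀⠀⠀⠀⠀⠿⠿⠴
⠀⠀⠀⠀⠀⠀⠀⠀⠀⠀⠀⠂⠿⠒
⠀⠀⠀⠀⠀⠀⠀⠀⠀⠀⠀⠀⠀⠀

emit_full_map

⠒⠴⠂⣿⠒⠒⠒⣿⠒⠒⣿⠀⠀
⠂⠒⠿⠒⣿⠒⠴⠂⠿⠴⠒⠀⠀
⣿⣿⣾⣿⠒⠒⠒⠒⠂⠿⠴⠀⠀
⠂⠴⣿⣿⠴⠂⠒⣿⣿⣿⠒⣿⠂
⣿⠒⠒⠿⠒⣿⠒⠒⣿⠂⠂⠿⠴
⠀⠀⠀⠀⠀⠀⠒⠂⣿⠂⠂⣿⠒
⠀⠀⠀⠀⠀⠀⠿⠿⠴⠒⠂⠒⠒
⠀⠀⠀⠀⠀⠀⠂⠿⠒⠒⠒⠒⠂

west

⠀⠀⠀⠀⠀⠀⠀⠀⠀⠀⠀⠀⠀⠀
⠀⠀⠀⠀⠀⠀⠀⠀⠀⠀⠀⠀⠀⠀
⠀⠀⠀⠀⠀⠀⠀⠀⠀⠀⠀⠀⠀⠀
⠀⠀⠀⠀⠀⠀⠀⠀⠀⠀⠀⠀⠀⠀
⠀⠀⠀⠀⠀⠀⠀⠀⠀⠀⠀⠀⠀⠀
⠀⠀⠀⠀⠀⠂⠒⠴⠂⣿⠒⠒⠒⣿
⠀⠀⠀⠀⠀⠂⠂⠒⠿⠒⣿⠒⠴⠂
⠀⠀⠀⠀⠀⠂⣿⣾⠒⣿⠒⠒⠒⠒
⠀⠀⠀⠀⠀⠿⠂⠴⣿⣿⠴⠂⠒⣿
⠀⠀⠀⠀⠀⠿⣿⠒⠒⠿⠒⣿⠒⠒
⠀⠀⠀⠀⠀⠀⠀⠀⠀⠀⠀⠀⠒⠂
⠀⠀⠀⠀⠀⠀⠀⠀⠀⠀⠀⠀⠿⠿
⠀⠀⠀⠀⠀⠀⠀⠀⠀⠀⠀⠀⠂⠿
⠀⠀⠀⠀⠀⠀⠀⠀⠀⠀⠀⠀⠀⠀

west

⠀⠀⠀⠀⠀⠀⠀⠀⠀⠀⠀⠀⠀⠀
⠀⠀⠀⠀⠀⠀⠀⠀⠀⠀⠀⠀⠀⠀
⠀⠀⠀⠀⠀⠀⠀⠀⠀⠀⠀⠀⠀⠀
⠀⠀⠀⠀⠀⠀⠀⠀⠀⠀⠀⠀⠀⠀
⠀⠀⠀⠀⠀⠀⠀⠀⠀⠀⠀⠀⠀⠀
⠀⠀⠀⠀⠀⠴⠂⠒⠴⠂⣿⠒⠒⠒
⠀⠀⠀⠀⠀⣿⠂⠂⠒⠿⠒⣿⠒⠴
⠀⠀⠀⠀⠀⠒⠂⣾⣿⠒⣿⠒⠒⠒
⠀⠀⠀⠀⠀⠂⠿⠂⠴⣿⣿⠴⠂⠒
⠀⠀⠀⠀⠀⠿⠿⣿⠒⠒⠿⠒⣿⠒
⠀⠀⠀⠀⠀⠀⠀⠀⠀⠀⠀⠀⠀⠒
⠀⠀⠀⠀⠀⠀⠀⠀⠀⠀⠀⠀⠀⠿
⠀⠀⠀⠀⠀⠀⠀⠀⠀⠀⠀⠀⠀⠂
⠀⠀⠀⠀⠀⠀⠀⠀⠀⠀⠀⠀⠀⠀

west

⠀⠀⠀⠀⠀⠀⠀⠀⠀⠀⠀⠀⠀⠀
⠀⠀⠀⠀⠀⠀⠀⠀⠀⠀⠀⠀⠀⠀
⠀⠀⠀⠀⠀⠀⠀⠀⠀⠀⠀⠀⠀⠀
⠀⠀⠀⠀⠀⠀⠀⠀⠀⠀⠀⠀⠀⠀
⠀⠀⠀⠀⠀⠀⠀⠀⠀⠀⠀⠀⠀⠀
⠀⠀⠀⠀⠀⣿⠴⠂⠒⠴⠂⣿⠒⠒
⠀⠀⠀⠀⠀⠒⣿⠂⠂⠒⠿⠒⣿⠒
⠀⠀⠀⠀⠀⠂⠒⣾⣿⣿⠒⣿⠒⠒
⠀⠀⠀⠀⠀⠂⠂⠿⠂⠴⣿⣿⠴⠂
⠀⠀⠀⠀⠀⠂⠿⠿⣿⠒⠒⠿⠒⣿
⠀⠀⠀⠀⠀⠀⠀⠀⠀⠀⠀⠀⠀⠀
⠀⠀⠀⠀⠀⠀⠀⠀⠀⠀⠀⠀⠀⠀
⠀⠀⠀⠀⠀⠀⠀⠀⠀⠀⠀⠀⠀⠀
⠀⠀⠀⠀⠀⠀⠀⠀⠀⠀⠀⠀⠀⠀

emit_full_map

⣿⠴⠂⠒⠴⠂⣿⠒⠒⠒⣿⠒⠒⣿⠀⠀
⠒⣿⠂⠂⠒⠿⠒⣿⠒⠴⠂⠿⠴⠒⠀⠀
⠂⠒⣾⣿⣿⠒⣿⠒⠒⠒⠒⠂⠿⠴⠀⠀
⠂⠂⠿⠂⠴⣿⣿⠴⠂⠒⣿⣿⣿⠒⣿⠂
⠂⠿⠿⣿⠒⠒⠿⠒⣿⠒⠒⣿⠂⠂⠿⠴
⠀⠀⠀⠀⠀⠀⠀⠀⠀⠒⠂⣿⠂⠂⣿⠒
⠀⠀⠀⠀⠀⠀⠀⠀⠀⠿⠿⠴⠒⠂⠒⠒
⠀⠀⠀⠀⠀⠀⠀⠀⠀⠂⠿⠒⠒⠒⠒⠂


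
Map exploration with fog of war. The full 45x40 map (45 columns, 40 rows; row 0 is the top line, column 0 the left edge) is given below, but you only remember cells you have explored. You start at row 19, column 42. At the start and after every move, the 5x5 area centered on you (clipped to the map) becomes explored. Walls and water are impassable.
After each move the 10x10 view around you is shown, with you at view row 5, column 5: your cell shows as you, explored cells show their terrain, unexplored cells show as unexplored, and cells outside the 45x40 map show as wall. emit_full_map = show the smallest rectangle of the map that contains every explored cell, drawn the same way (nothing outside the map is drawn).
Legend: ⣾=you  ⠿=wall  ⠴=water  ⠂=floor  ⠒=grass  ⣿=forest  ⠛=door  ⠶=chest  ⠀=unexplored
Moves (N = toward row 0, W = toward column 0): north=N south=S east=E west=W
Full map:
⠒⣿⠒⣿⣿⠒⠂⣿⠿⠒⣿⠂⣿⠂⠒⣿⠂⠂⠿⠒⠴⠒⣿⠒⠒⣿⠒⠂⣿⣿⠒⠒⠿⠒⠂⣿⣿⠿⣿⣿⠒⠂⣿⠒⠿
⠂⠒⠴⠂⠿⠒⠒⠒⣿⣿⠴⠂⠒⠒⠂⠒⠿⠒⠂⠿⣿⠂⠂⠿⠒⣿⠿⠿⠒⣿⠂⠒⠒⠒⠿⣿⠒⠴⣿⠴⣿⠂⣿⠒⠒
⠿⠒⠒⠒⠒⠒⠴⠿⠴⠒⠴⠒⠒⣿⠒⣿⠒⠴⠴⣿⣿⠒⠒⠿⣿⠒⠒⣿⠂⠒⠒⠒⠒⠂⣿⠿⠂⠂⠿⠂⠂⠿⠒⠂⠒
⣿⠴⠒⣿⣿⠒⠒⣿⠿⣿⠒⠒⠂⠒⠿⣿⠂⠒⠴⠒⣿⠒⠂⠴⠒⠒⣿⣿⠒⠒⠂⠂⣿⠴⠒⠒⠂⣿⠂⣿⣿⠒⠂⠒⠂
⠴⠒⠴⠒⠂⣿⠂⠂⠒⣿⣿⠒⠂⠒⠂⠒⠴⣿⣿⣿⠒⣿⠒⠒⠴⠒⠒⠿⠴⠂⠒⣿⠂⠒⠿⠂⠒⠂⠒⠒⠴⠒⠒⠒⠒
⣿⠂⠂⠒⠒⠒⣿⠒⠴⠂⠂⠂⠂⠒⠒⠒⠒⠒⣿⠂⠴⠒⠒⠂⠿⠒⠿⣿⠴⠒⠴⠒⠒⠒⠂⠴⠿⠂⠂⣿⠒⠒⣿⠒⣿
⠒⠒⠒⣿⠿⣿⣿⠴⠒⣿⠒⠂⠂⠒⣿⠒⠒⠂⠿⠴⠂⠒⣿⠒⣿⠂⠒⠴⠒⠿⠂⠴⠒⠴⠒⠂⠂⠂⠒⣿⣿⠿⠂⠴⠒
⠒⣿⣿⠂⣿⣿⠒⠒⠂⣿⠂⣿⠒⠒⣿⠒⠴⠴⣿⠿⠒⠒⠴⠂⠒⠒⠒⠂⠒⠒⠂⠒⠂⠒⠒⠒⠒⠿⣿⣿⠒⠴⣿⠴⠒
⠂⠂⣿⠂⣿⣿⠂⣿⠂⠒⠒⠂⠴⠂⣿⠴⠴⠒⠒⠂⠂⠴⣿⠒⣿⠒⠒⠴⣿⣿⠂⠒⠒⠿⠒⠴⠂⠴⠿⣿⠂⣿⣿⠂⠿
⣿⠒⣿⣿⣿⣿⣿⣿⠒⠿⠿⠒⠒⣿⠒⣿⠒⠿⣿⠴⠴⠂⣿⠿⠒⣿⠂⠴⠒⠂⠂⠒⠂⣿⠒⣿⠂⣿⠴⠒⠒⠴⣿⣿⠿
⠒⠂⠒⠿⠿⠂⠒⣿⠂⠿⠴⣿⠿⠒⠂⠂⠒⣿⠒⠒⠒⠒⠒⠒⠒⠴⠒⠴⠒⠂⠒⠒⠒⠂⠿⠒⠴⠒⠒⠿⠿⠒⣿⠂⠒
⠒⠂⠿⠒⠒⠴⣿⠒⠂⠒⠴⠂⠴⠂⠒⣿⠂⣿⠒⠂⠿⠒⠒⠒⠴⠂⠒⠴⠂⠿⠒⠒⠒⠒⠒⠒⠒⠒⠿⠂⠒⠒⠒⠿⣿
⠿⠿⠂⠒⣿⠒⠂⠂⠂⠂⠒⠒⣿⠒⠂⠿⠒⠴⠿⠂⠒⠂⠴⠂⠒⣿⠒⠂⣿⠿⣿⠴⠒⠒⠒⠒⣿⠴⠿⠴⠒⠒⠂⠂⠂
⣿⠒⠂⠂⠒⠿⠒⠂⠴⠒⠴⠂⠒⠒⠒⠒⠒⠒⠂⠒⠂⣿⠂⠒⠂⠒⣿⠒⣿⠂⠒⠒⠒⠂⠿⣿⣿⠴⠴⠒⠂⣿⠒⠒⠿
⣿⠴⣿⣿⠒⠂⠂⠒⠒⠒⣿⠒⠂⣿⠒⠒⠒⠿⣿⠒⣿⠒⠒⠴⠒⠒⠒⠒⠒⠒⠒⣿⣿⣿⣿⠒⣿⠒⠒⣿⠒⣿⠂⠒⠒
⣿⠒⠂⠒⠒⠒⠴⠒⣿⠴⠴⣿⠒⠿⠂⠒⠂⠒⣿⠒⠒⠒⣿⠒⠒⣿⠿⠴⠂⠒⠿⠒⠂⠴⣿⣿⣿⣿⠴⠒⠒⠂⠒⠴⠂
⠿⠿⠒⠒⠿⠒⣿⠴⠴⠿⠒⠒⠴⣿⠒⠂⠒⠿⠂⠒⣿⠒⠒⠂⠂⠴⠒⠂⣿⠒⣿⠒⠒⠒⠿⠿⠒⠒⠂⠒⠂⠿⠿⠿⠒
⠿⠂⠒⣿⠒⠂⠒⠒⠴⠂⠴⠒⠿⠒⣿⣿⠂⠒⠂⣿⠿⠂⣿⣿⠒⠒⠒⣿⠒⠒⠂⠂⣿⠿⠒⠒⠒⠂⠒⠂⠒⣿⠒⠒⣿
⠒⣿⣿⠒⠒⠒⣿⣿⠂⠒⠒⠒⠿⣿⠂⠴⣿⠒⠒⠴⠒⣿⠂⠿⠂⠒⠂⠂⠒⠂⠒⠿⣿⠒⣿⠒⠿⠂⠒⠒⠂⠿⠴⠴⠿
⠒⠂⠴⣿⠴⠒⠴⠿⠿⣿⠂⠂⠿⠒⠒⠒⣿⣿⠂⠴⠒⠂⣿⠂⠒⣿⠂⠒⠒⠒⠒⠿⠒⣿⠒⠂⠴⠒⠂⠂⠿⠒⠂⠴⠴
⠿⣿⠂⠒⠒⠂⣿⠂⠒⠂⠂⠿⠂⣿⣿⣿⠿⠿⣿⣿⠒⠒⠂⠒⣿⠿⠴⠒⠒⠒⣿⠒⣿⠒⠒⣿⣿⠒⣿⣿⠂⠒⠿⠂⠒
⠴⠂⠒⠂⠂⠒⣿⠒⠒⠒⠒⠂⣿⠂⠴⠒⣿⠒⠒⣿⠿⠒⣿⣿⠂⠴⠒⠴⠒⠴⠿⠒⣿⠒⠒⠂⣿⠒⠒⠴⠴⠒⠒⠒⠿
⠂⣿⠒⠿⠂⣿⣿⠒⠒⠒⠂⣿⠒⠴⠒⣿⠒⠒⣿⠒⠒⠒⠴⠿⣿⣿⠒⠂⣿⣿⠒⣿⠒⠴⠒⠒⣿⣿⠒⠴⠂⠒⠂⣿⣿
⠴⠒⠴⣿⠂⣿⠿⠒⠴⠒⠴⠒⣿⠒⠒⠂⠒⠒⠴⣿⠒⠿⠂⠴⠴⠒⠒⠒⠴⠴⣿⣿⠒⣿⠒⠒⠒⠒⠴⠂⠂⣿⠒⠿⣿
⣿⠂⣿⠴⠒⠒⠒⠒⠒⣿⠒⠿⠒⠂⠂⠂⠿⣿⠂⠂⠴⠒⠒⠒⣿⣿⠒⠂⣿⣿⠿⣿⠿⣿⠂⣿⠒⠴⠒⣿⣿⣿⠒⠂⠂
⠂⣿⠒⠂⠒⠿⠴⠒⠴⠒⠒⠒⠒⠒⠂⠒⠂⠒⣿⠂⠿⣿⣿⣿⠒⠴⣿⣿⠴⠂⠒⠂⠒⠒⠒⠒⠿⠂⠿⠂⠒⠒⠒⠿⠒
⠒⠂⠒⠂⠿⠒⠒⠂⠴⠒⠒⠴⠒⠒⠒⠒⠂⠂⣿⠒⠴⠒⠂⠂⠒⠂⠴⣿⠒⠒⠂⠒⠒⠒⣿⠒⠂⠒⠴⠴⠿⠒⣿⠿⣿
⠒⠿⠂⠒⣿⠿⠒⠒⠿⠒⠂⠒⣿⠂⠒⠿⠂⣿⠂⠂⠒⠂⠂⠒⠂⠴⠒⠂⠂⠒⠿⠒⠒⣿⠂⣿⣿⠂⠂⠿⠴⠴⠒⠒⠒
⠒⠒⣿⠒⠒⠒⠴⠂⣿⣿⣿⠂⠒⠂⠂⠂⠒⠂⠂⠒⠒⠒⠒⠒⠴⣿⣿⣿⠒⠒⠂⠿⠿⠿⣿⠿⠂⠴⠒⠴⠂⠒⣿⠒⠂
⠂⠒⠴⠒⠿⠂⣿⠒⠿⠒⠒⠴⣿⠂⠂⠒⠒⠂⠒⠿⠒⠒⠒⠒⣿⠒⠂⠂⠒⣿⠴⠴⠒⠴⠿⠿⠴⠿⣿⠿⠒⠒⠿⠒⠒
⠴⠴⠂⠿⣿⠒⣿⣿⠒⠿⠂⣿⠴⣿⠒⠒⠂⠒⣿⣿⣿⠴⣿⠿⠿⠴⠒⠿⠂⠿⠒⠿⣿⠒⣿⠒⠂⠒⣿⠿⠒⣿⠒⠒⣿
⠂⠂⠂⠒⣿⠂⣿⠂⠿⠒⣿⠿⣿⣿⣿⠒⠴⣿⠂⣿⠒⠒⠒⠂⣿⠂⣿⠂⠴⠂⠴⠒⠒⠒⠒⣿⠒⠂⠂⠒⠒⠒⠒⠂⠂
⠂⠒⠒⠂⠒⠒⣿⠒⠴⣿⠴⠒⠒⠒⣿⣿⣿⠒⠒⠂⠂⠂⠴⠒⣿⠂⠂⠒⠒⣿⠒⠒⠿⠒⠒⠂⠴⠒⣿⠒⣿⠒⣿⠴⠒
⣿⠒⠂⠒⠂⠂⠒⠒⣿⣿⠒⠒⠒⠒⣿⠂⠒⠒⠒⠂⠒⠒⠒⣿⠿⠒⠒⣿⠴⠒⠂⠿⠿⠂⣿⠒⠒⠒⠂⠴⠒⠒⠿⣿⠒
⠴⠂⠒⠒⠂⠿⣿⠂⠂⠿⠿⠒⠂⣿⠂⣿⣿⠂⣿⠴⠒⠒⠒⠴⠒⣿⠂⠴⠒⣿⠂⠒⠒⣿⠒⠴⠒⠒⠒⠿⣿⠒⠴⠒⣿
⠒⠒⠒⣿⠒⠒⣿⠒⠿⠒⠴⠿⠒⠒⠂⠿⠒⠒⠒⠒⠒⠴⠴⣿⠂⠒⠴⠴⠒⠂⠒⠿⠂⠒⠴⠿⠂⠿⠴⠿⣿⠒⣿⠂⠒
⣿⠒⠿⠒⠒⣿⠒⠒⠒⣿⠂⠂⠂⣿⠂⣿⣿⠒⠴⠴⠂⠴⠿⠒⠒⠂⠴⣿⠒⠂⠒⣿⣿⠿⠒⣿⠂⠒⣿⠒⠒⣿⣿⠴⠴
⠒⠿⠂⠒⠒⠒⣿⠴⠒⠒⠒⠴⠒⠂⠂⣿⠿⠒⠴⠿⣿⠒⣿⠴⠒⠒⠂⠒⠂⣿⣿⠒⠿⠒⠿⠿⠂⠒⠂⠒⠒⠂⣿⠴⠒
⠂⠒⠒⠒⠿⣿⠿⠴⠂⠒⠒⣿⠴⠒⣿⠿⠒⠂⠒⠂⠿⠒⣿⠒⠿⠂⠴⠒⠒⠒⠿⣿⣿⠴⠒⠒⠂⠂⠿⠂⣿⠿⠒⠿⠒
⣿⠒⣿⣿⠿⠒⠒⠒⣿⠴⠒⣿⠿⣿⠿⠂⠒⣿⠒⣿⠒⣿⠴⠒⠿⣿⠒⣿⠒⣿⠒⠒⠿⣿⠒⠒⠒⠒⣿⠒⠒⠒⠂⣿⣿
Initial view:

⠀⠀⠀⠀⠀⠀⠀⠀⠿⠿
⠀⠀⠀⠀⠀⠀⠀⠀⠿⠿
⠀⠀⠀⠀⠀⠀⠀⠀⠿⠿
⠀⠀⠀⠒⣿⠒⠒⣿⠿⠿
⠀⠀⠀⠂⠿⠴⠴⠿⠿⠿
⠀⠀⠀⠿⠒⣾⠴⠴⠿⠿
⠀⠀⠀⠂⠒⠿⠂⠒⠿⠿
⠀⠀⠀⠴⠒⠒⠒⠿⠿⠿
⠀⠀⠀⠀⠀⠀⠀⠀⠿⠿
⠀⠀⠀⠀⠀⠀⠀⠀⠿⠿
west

⠀⠀⠀⠀⠀⠀⠀⠀⠀⠿
⠀⠀⠀⠀⠀⠀⠀⠀⠀⠿
⠀⠀⠀⠀⠀⠀⠀⠀⠀⠿
⠀⠀⠀⠂⠒⣿⠒⠒⣿⠿
⠀⠀⠀⠒⠂⠿⠴⠴⠿⠿
⠀⠀⠀⠂⠿⣾⠂⠴⠴⠿
⠀⠀⠀⣿⠂⠒⠿⠂⠒⠿
⠀⠀⠀⠴⠴⠒⠒⠒⠿⠿
⠀⠀⠀⠀⠀⠀⠀⠀⠀⠿
⠀⠀⠀⠀⠀⠀⠀⠀⠀⠿

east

⠀⠀⠀⠀⠀⠀⠀⠀⠿⠿
⠀⠀⠀⠀⠀⠀⠀⠀⠿⠿
⠀⠀⠀⠀⠀⠀⠀⠀⠿⠿
⠀⠀⠂⠒⣿⠒⠒⣿⠿⠿
⠀⠀⠒⠂⠿⠴⠴⠿⠿⠿
⠀⠀⠂⠿⠒⣾⠴⠴⠿⠿
⠀⠀⣿⠂⠒⠿⠂⠒⠿⠿
⠀⠀⠴⠴⠒⠒⠒⠿⠿⠿
⠀⠀⠀⠀⠀⠀⠀⠀⠿⠿
⠀⠀⠀⠀⠀⠀⠀⠀⠿⠿

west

⠀⠀⠀⠀⠀⠀⠀⠀⠀⠿
⠀⠀⠀⠀⠀⠀⠀⠀⠀⠿
⠀⠀⠀⠀⠀⠀⠀⠀⠀⠿
⠀⠀⠀⠂⠒⣿⠒⠒⣿⠿
⠀⠀⠀⠒⠂⠿⠴⠴⠿⠿
⠀⠀⠀⠂⠿⣾⠂⠴⠴⠿
⠀⠀⠀⣿⠂⠒⠿⠂⠒⠿
⠀⠀⠀⠴⠴⠒⠒⠒⠿⠿
⠀⠀⠀⠀⠀⠀⠀⠀⠀⠿
⠀⠀⠀⠀⠀⠀⠀⠀⠀⠿

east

⠀⠀⠀⠀⠀⠀⠀⠀⠿⠿
⠀⠀⠀⠀⠀⠀⠀⠀⠿⠿
⠀⠀⠀⠀⠀⠀⠀⠀⠿⠿
⠀⠀⠂⠒⣿⠒⠒⣿⠿⠿
⠀⠀⠒⠂⠿⠴⠴⠿⠿⠿
⠀⠀⠂⠿⠒⣾⠴⠴⠿⠿
⠀⠀⣿⠂⠒⠿⠂⠒⠿⠿
⠀⠀⠴⠴⠒⠒⠒⠿⠿⠿
⠀⠀⠀⠀⠀⠀⠀⠀⠿⠿
⠀⠀⠀⠀⠀⠀⠀⠀⠿⠿


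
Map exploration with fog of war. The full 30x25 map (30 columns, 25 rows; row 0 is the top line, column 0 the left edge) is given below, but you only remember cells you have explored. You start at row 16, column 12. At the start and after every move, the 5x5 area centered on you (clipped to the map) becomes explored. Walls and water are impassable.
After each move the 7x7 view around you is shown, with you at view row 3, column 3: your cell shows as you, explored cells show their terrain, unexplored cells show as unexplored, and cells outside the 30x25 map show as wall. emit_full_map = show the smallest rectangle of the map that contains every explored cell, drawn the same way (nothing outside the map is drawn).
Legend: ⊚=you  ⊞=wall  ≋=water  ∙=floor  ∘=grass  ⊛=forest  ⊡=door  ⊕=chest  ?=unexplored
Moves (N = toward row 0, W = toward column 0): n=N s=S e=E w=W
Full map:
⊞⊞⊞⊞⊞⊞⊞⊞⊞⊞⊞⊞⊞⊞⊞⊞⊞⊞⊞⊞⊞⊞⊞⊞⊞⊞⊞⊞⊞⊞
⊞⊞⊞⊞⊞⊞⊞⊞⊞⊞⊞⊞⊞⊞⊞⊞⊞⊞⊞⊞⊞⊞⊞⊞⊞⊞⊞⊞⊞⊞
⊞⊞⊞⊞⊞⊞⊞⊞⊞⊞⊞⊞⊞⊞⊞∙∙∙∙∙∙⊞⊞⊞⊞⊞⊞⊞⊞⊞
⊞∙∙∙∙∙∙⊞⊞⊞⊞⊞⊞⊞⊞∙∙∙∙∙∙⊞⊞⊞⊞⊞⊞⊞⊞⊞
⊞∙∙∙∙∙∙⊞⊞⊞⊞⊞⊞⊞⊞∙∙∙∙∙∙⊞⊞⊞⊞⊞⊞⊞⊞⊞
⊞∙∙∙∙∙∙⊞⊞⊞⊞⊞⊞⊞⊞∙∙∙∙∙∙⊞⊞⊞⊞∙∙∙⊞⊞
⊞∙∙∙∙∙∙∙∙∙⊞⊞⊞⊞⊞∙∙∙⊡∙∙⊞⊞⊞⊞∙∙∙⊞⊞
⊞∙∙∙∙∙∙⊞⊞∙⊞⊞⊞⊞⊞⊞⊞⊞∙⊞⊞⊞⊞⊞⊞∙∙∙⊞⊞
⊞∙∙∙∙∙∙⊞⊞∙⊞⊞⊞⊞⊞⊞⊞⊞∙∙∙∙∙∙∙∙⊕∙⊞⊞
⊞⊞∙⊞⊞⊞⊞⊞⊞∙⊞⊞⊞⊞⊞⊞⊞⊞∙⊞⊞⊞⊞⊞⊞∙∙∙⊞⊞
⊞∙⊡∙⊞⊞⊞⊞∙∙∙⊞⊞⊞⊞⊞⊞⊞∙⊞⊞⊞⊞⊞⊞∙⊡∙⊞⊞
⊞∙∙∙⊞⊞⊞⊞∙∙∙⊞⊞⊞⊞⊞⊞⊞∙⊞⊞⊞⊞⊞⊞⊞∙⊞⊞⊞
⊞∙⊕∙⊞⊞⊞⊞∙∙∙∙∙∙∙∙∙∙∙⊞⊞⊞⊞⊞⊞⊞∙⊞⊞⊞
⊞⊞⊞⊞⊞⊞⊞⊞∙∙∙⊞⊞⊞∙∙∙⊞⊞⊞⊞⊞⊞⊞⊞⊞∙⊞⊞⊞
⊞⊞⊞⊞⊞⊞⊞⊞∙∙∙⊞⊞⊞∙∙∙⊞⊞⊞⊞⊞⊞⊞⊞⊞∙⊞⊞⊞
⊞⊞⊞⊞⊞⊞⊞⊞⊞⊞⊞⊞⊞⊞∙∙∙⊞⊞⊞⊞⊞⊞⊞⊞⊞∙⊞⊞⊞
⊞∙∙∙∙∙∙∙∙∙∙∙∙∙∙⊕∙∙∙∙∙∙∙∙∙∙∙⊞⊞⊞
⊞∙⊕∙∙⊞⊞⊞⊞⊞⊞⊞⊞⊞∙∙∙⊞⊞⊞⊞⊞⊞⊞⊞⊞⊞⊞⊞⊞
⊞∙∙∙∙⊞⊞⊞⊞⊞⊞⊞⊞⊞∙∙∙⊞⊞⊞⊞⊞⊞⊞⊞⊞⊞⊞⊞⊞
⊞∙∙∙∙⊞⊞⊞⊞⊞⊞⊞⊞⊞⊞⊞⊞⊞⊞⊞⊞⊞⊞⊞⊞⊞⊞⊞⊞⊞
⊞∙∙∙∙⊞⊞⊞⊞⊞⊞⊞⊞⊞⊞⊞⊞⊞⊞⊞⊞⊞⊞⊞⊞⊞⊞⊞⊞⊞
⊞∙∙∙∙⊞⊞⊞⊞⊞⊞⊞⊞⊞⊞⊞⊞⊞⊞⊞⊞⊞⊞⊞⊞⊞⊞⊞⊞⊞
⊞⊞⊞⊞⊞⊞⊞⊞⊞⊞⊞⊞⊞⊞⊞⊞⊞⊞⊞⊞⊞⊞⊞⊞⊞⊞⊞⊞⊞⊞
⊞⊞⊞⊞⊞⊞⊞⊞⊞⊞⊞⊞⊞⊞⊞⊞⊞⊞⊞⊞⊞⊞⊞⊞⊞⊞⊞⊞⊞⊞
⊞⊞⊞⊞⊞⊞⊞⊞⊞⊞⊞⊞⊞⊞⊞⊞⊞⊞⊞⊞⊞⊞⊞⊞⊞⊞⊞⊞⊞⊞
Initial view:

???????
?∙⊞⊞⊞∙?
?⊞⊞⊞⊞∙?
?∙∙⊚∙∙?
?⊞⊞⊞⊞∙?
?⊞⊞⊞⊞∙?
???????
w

???????
?∙∙⊞⊞⊞∙
?⊞⊞⊞⊞⊞∙
?∙∙⊚∙∙∙
?⊞⊞⊞⊞⊞∙
?⊞⊞⊞⊞⊞∙
???????

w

???????
?∙∙∙⊞⊞⊞
?⊞⊞⊞⊞⊞⊞
?∙∙⊚∙∙∙
?⊞⊞⊞⊞⊞⊞
?⊞⊞⊞⊞⊞⊞
???????

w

???????
?⊞∙∙∙⊞⊞
?⊞⊞⊞⊞⊞⊞
?∙∙⊚∙∙∙
?⊞⊞⊞⊞⊞⊞
?⊞⊞⊞⊞⊞⊞
???????

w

???????
?⊞⊞∙∙∙⊞
?⊞⊞⊞⊞⊞⊞
?∙∙⊚∙∙∙
?⊞⊞⊞⊞⊞⊞
?⊞⊞⊞⊞⊞⊞
???????

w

???????
?⊞⊞⊞∙∙∙
?⊞⊞⊞⊞⊞⊞
?∙∙⊚∙∙∙
?⊞⊞⊞⊞⊞⊞
?⊞⊞⊞⊞⊞⊞
???????

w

???????
?⊞⊞⊞⊞∙∙
?⊞⊞⊞⊞⊞⊞
?∙∙⊚∙∙∙
?∙⊞⊞⊞⊞⊞
?∙⊞⊞⊞⊞⊞
???????

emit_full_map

⊞⊞⊞⊞∙∙∙⊞⊞⊞∙
⊞⊞⊞⊞⊞⊞⊞⊞⊞⊞∙
∙∙⊚∙∙∙∙∙∙∙∙
∙⊞⊞⊞⊞⊞⊞⊞⊞⊞∙
∙⊞⊞⊞⊞⊞⊞⊞⊞⊞∙

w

???????
?⊞⊞⊞⊞⊞∙
?⊞⊞⊞⊞⊞⊞
?∙∙⊚∙∙∙
?∙∙⊞⊞⊞⊞
?∙∙⊞⊞⊞⊞
???????

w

???????
?⊞⊞⊞⊞⊞⊞
?⊞⊞⊞⊞⊞⊞
?∙∙⊚∙∙∙
?⊕∙∙⊞⊞⊞
?∙∙∙⊞⊞⊞
???????

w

???????
?⊞⊞⊞⊞⊞⊞
?⊞⊞⊞⊞⊞⊞
?∙∙⊚∙∙∙
?∙⊕∙∙⊞⊞
?∙∙∙∙⊞⊞
???????

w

⊞??????
⊞⊞⊞⊞⊞⊞⊞
⊞⊞⊞⊞⊞⊞⊞
⊞⊞∙⊚∙∙∙
⊞⊞∙⊕∙∙⊞
⊞⊞∙∙∙∙⊞
⊞??????

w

⊞⊞?????
⊞⊞⊞⊞⊞⊞⊞
⊞⊞⊞⊞⊞⊞⊞
⊞⊞⊞⊚∙∙∙
⊞⊞⊞∙⊕∙∙
⊞⊞⊞∙∙∙∙
⊞⊞?????

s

⊞⊞⊞⊞⊞⊞⊞
⊞⊞⊞⊞⊞⊞⊞
⊞⊞⊞∙∙∙∙
⊞⊞⊞⊚⊕∙∙
⊞⊞⊞∙∙∙∙
⊞⊞⊞∙∙∙?
⊞⊞?????

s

⊞⊞⊞⊞⊞⊞⊞
⊞⊞⊞∙∙∙∙
⊞⊞⊞∙⊕∙∙
⊞⊞⊞⊚∙∙∙
⊞⊞⊞∙∙∙?
⊞⊞⊞∙∙∙?
⊞⊞?????

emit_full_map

⊞⊞⊞⊞⊞⊞⊞⊞∙∙∙⊞⊞⊞∙
⊞⊞⊞⊞⊞⊞⊞⊞⊞⊞⊞⊞⊞⊞∙
⊞∙∙∙∙∙∙∙∙∙∙∙∙∙∙
⊞∙⊕∙∙⊞⊞⊞⊞⊞⊞⊞⊞⊞∙
⊞⊚∙∙∙⊞⊞⊞⊞⊞⊞⊞⊞⊞∙
⊞∙∙∙???????????
⊞∙∙∙???????????

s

⊞⊞⊞∙∙∙∙
⊞⊞⊞∙⊕∙∙
⊞⊞⊞∙∙∙∙
⊞⊞⊞⊚∙∙?
⊞⊞⊞∙∙∙?
⊞⊞⊞∙∙∙?
⊞⊞?????

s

⊞⊞⊞∙⊕∙∙
⊞⊞⊞∙∙∙∙
⊞⊞⊞∙∙∙?
⊞⊞⊞⊚∙∙?
⊞⊞⊞∙∙∙?
⊞⊞⊞⊞⊞⊞?
⊞⊞?????

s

⊞⊞⊞∙∙∙∙
⊞⊞⊞∙∙∙?
⊞⊞⊞∙∙∙?
⊞⊞⊞⊚∙∙?
⊞⊞⊞⊞⊞⊞?
⊞⊞⊞⊞⊞⊞?
⊞⊞?????

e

⊞⊞∙∙∙∙⊞
⊞⊞∙∙∙∙?
⊞⊞∙∙∙∙?
⊞⊞∙⊚∙∙?
⊞⊞⊞⊞⊞⊞?
⊞⊞⊞⊞⊞⊞?
⊞??????

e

⊞∙∙∙∙⊞⊞
⊞∙∙∙∙⊞?
⊞∙∙∙∙⊞?
⊞∙∙⊚∙⊞?
⊞⊞⊞⊞⊞⊞?
⊞⊞⊞⊞⊞⊞?
???????

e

∙∙∙∙⊞⊞⊞
∙∙∙∙⊞⊞?
∙∙∙∙⊞⊞?
∙∙∙⊚⊞⊞?
⊞⊞⊞⊞⊞⊞?
⊞⊞⊞⊞⊞⊞?
???????

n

∙⊕∙∙⊞⊞⊞
∙∙∙∙⊞⊞⊞
∙∙∙∙⊞⊞?
∙∙∙⊚⊞⊞?
∙∙∙∙⊞⊞?
⊞⊞⊞⊞⊞⊞?
⊞⊞⊞⊞⊞⊞?

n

∙∙∙∙∙∙∙
∙⊕∙∙⊞⊞⊞
∙∙∙∙⊞⊞⊞
∙∙∙⊚⊞⊞?
∙∙∙∙⊞⊞?
∙∙∙∙⊞⊞?
⊞⊞⊞⊞⊞⊞?

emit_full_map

⊞⊞⊞⊞⊞⊞⊞⊞∙∙∙⊞⊞⊞∙
⊞⊞⊞⊞⊞⊞⊞⊞⊞⊞⊞⊞⊞⊞∙
⊞∙∙∙∙∙∙∙∙∙∙∙∙∙∙
⊞∙⊕∙∙⊞⊞⊞⊞⊞⊞⊞⊞⊞∙
⊞∙∙∙∙⊞⊞⊞⊞⊞⊞⊞⊞⊞∙
⊞∙∙∙⊚⊞⊞????????
⊞∙∙∙∙⊞⊞????????
⊞∙∙∙∙⊞⊞????????
⊞⊞⊞⊞⊞⊞⊞????????
⊞⊞⊞⊞⊞⊞⊞????????

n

⊞⊞⊞⊞⊞⊞⊞
∙∙∙∙∙∙∙
∙⊕∙∙⊞⊞⊞
∙∙∙⊚⊞⊞⊞
∙∙∙∙⊞⊞?
∙∙∙∙⊞⊞?
∙∙∙∙⊞⊞?

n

⊞⊞⊞⊞⊞⊞⊞
⊞⊞⊞⊞⊞⊞⊞
∙∙∙∙∙∙∙
∙⊕∙⊚⊞⊞⊞
∙∙∙∙⊞⊞⊞
∙∙∙∙⊞⊞?
∙∙∙∙⊞⊞?

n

???????
⊞⊞⊞⊞⊞⊞⊞
⊞⊞⊞⊞⊞⊞⊞
∙∙∙⊚∙∙∙
∙⊕∙∙⊞⊞⊞
∙∙∙∙⊞⊞⊞
∙∙∙∙⊞⊞?

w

???????
⊞⊞⊞⊞⊞⊞⊞
⊞⊞⊞⊞⊞⊞⊞
⊞∙∙⊚∙∙∙
⊞∙⊕∙∙⊞⊞
⊞∙∙∙∙⊞⊞
⊞∙∙∙∙⊞⊞

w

⊞??????
⊞⊞⊞⊞⊞⊞⊞
⊞⊞⊞⊞⊞⊞⊞
⊞⊞∙⊚∙∙∙
⊞⊞∙⊕∙∙⊞
⊞⊞∙∙∙∙⊞
⊞⊞∙∙∙∙⊞

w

⊞⊞?????
⊞⊞⊞⊞⊞⊞⊞
⊞⊞⊞⊞⊞⊞⊞
⊞⊞⊞⊚∙∙∙
⊞⊞⊞∙⊕∙∙
⊞⊞⊞∙∙∙∙
⊞⊞⊞∙∙∙∙

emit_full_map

⊞⊞⊞⊞⊞⊞⊞⊞∙∙∙⊞⊞⊞∙
⊞⊞⊞⊞⊞⊞⊞⊞⊞⊞⊞⊞⊞⊞∙
⊞⊚∙∙∙∙∙∙∙∙∙∙∙∙∙
⊞∙⊕∙∙⊞⊞⊞⊞⊞⊞⊞⊞⊞∙
⊞∙∙∙∙⊞⊞⊞⊞⊞⊞⊞⊞⊞∙
⊞∙∙∙∙⊞⊞????????
⊞∙∙∙∙⊞⊞????????
⊞∙∙∙∙⊞⊞????????
⊞⊞⊞⊞⊞⊞⊞????????
⊞⊞⊞⊞⊞⊞⊞????????


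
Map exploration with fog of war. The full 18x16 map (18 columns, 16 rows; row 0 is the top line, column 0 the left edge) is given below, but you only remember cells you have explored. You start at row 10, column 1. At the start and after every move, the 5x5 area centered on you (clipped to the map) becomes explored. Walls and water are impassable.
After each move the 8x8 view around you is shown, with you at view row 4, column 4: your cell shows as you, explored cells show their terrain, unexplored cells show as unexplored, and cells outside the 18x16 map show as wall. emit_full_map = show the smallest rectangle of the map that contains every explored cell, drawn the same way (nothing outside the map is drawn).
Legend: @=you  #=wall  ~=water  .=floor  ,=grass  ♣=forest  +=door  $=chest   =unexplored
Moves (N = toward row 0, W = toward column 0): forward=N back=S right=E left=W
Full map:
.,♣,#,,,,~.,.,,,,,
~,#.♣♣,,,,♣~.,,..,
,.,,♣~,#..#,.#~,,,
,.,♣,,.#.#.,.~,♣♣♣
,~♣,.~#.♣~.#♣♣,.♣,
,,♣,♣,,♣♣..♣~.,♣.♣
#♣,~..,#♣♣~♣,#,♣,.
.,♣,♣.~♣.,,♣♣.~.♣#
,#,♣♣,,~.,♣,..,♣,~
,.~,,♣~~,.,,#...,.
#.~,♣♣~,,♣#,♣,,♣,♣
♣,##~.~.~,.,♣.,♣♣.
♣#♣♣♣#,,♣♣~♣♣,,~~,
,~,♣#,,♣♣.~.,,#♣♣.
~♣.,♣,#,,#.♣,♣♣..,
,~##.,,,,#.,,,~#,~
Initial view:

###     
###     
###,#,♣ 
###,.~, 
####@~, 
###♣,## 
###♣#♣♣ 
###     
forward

###     
###     
###.,♣, 
###,#,♣ 
###,@~, 
####.~, 
###♣,## 
###♣#♣♣ 

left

####    
####    
####.,♣,
####,#,♣
####@.~,
#####.~,
####♣,##
####♣#♣♣

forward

####    
####    
#####♣, 
####.,♣,
####@#,♣
####,.~,
#####.~,
####♣,##

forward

####    
####    
####,,♣ 
#####♣, 
####@,♣,
####,#,♣
####,.~,
#####.~,

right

###     
###     
###,,♣, 
####♣,~ 
###.@♣, 
###,#,♣ 
###,.~, 
####.~, 

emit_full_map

,,♣,
#♣,~
.@♣,
,#,♣
,.~,
#.~,
♣,##
♣#♣♣

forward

###     
###     
###,~♣, 
###,,♣, 
####@,~ 
###.,♣, 
###,#,♣ 
###,.~, 

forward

###     
###     
###,.,♣ 
###,~♣, 
###,@♣, 
####♣,~ 
###.,♣, 
###,#,♣ 

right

##      
##      
##,.,♣, 
##,~♣,. 
##,,@,♣ 
###♣,~. 
##.,♣,♣ 
##,#,♣  

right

#       
#       
#,.,♣,, 
#,~♣,.~ 
#,,♣@♣, 
##♣,~.. 
#.,♣,♣. 
#,#,♣   

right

        
        
,.,♣,,. 
,~♣,.~# 
,,♣,@,, 
#♣,~.., 
.,♣,♣.~ 
,#,♣    

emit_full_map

,.,♣,,.
,~♣,.~#
,,♣,@,,
#♣,~..,
.,♣,♣.~
,#,♣   
,.~,   
#.~,   
♣,##   
♣#♣♣   

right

        
        
.,♣,,.# 
~♣,.~#. 
,♣,♣@,♣ 
♣,~..,# 
,♣,♣.~♣ 
#,♣     

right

        
        
,♣,,.#. 
♣,.~#.♣ 
♣,♣,@♣♣ 
,~..,#♣ 
♣,♣.~♣. 
,♣      

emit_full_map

,.,♣,,.#.
,~♣,.~#.♣
,,♣,♣,@♣♣
#♣,~..,#♣
.,♣,♣.~♣.
,#,♣     
,.~,     
#.~,     
♣,##     
♣#♣♣     


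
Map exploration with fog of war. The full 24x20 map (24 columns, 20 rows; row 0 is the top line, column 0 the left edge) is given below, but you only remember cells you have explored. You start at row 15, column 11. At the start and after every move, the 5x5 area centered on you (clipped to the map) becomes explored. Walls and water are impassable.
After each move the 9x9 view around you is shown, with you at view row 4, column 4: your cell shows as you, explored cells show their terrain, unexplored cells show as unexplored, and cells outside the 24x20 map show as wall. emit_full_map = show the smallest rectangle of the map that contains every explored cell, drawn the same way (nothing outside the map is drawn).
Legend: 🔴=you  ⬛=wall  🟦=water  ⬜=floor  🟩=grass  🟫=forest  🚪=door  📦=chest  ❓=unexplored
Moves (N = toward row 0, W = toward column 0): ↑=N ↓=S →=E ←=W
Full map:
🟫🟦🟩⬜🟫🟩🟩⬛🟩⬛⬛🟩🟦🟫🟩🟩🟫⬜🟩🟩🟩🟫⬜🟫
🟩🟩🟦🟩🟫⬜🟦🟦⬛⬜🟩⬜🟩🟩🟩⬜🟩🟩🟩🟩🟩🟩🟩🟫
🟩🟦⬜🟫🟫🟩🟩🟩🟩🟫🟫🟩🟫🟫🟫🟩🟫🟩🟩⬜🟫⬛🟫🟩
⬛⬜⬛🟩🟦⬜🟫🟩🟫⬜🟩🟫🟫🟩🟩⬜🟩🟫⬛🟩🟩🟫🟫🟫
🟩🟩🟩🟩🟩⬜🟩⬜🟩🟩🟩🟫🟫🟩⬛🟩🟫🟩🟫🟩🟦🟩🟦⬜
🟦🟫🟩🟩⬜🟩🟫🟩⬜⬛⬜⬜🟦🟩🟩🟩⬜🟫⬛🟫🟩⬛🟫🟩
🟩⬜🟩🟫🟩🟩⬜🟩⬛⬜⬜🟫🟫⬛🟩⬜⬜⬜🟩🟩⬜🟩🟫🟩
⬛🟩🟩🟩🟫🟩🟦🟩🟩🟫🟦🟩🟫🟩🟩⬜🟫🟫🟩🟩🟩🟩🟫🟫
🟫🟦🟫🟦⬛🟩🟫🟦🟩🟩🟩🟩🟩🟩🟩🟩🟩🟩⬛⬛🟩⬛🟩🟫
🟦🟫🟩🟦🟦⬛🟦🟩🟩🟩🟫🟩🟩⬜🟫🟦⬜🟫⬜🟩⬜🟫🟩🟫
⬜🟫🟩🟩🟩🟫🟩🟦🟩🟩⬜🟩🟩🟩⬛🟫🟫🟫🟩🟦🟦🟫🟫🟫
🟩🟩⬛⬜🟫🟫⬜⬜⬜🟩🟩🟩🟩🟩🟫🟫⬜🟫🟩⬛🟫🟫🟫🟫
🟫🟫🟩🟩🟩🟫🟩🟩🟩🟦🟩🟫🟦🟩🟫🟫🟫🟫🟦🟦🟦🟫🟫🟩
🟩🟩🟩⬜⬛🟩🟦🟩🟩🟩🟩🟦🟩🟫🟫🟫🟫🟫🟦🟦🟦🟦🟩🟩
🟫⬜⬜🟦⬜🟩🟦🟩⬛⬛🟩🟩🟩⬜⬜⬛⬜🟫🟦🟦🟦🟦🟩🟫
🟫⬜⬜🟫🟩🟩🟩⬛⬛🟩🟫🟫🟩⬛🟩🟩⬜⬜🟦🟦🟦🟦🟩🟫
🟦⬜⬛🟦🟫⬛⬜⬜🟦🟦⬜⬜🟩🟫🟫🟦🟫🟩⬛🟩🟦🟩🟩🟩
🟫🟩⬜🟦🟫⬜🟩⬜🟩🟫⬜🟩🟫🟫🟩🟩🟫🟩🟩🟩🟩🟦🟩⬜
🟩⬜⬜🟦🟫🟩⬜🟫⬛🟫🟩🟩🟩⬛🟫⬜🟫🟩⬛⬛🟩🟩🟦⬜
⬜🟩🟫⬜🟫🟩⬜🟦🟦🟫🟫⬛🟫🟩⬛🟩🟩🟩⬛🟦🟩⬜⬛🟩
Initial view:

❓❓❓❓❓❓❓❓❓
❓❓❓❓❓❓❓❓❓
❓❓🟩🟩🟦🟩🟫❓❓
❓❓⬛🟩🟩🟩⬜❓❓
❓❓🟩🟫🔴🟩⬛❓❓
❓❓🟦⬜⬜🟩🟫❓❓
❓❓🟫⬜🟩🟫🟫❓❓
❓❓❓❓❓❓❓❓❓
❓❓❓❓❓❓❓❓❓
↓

❓❓❓❓❓❓❓❓❓
❓❓🟩🟩🟦🟩🟫❓❓
❓❓⬛🟩🟩🟩⬜❓❓
❓❓🟩🟫🟫🟩⬛❓❓
❓❓🟦⬜🔴🟩🟫❓❓
❓❓🟫⬜🟩🟫🟫❓❓
❓❓🟫🟩🟩🟩⬛❓❓
❓❓❓❓❓❓❓❓❓
⬛⬛⬛⬛⬛⬛⬛⬛⬛

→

❓❓❓❓❓❓❓❓❓
❓🟩🟩🟦🟩🟫❓❓❓
❓⬛🟩🟩🟩⬜⬜❓❓
❓🟩🟫🟫🟩⬛🟩❓❓
❓🟦⬜⬜🔴🟫🟫❓❓
❓🟫⬜🟩🟫🟫🟩❓❓
❓🟫🟩🟩🟩⬛🟫❓❓
❓❓❓❓❓❓❓❓❓
⬛⬛⬛⬛⬛⬛⬛⬛⬛

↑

❓❓❓❓❓❓❓❓❓
❓❓❓❓❓❓❓❓❓
❓🟩🟩🟦🟩🟫🟫❓❓
❓⬛🟩🟩🟩⬜⬜❓❓
❓🟩🟫🟫🔴⬛🟩❓❓
❓🟦⬜⬜🟩🟫🟫❓❓
❓🟫⬜🟩🟫🟫🟩❓❓
❓🟫🟩🟩🟩⬛🟫❓❓
❓❓❓❓❓❓❓❓❓

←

❓❓❓❓❓❓❓❓❓
❓❓❓❓❓❓❓❓❓
❓❓🟩🟩🟦🟩🟫🟫❓
❓❓⬛🟩🟩🟩⬜⬜❓
❓❓🟩🟫🔴🟩⬛🟩❓
❓❓🟦⬜⬜🟩🟫🟫❓
❓❓🟫⬜🟩🟫🟫🟩❓
❓❓🟫🟩🟩🟩⬛🟫❓
❓❓❓❓❓❓❓❓❓

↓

❓❓❓❓❓❓❓❓❓
❓❓🟩🟩🟦🟩🟫🟫❓
❓❓⬛🟩🟩🟩⬜⬜❓
❓❓🟩🟫🟫🟩⬛🟩❓
❓❓🟦⬜🔴🟩🟫🟫❓
❓❓🟫⬜🟩🟫🟫🟩❓
❓❓🟫🟩🟩🟩⬛🟫❓
❓❓❓❓❓❓❓❓❓
⬛⬛⬛⬛⬛⬛⬛⬛⬛

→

❓❓❓❓❓❓❓❓❓
❓🟩🟩🟦🟩🟫🟫❓❓
❓⬛🟩🟩🟩⬜⬜❓❓
❓🟩🟫🟫🟩⬛🟩❓❓
❓🟦⬜⬜🔴🟫🟫❓❓
❓🟫⬜🟩🟫🟫🟩❓❓
❓🟫🟩🟩🟩⬛🟫❓❓
❓❓❓❓❓❓❓❓❓
⬛⬛⬛⬛⬛⬛⬛⬛⬛

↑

❓❓❓❓❓❓❓❓❓
❓❓❓❓❓❓❓❓❓
❓🟩🟩🟦🟩🟫🟫❓❓
❓⬛🟩🟩🟩⬜⬜❓❓
❓🟩🟫🟫🔴⬛🟩❓❓
❓🟦⬜⬜🟩🟫🟫❓❓
❓🟫⬜🟩🟫🟫🟩❓❓
❓🟫🟩🟩🟩⬛🟫❓❓
❓❓❓❓❓❓❓❓❓

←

❓❓❓❓❓❓❓❓❓
❓❓❓❓❓❓❓❓❓
❓❓🟩🟩🟦🟩🟫🟫❓
❓❓⬛🟩🟩🟩⬜⬜❓
❓❓🟩🟫🔴🟩⬛🟩❓
❓❓🟦⬜⬜🟩🟫🟫❓
❓❓🟫⬜🟩🟫🟫🟩❓
❓❓🟫🟩🟩🟩⬛🟫❓
❓❓❓❓❓❓❓❓❓

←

❓❓❓❓❓❓❓❓❓
❓❓❓❓❓❓❓❓❓
❓❓🟩🟩🟩🟦🟩🟫🟫
❓❓⬛⬛🟩🟩🟩⬜⬜
❓❓⬛🟩🔴🟫🟩⬛🟩
❓❓🟦🟦⬜⬜🟩🟫🟫
❓❓🟩🟫⬜🟩🟫🟫🟩
❓❓❓🟫🟩🟩🟩⬛🟫
❓❓❓❓❓❓❓❓❓

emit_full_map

🟩🟩🟩🟦🟩🟫🟫
⬛⬛🟩🟩🟩⬜⬜
⬛🟩🔴🟫🟩⬛🟩
🟦🟦⬜⬜🟩🟫🟫
🟩🟫⬜🟩🟫🟫🟩
❓🟫🟩🟩🟩⬛🟫

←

❓❓❓❓❓❓❓❓❓
❓❓❓❓❓❓❓❓❓
❓❓🟩🟩🟩🟩🟦🟩🟫
❓❓🟩⬛⬛🟩🟩🟩⬜
❓❓⬛⬛🔴🟫🟫🟩⬛
❓❓⬜🟦🟦⬜⬜🟩🟫
❓❓⬜🟩🟫⬜🟩🟫🟫
❓❓❓❓🟫🟩🟩🟩⬛
❓❓❓❓❓❓❓❓❓

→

❓❓❓❓❓❓❓❓❓
❓❓❓❓❓❓❓❓❓
❓🟩🟩🟩🟩🟦🟩🟫🟫
❓🟩⬛⬛🟩🟩🟩⬜⬜
❓⬛⬛🟩🔴🟫🟩⬛🟩
❓⬜🟦🟦⬜⬜🟩🟫🟫
❓⬜🟩🟫⬜🟩🟫🟫🟩
❓❓❓🟫🟩🟩🟩⬛🟫
❓❓❓❓❓❓❓❓❓

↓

❓❓❓❓❓❓❓❓❓
❓🟩🟩🟩🟩🟦🟩🟫🟫
❓🟩⬛⬛🟩🟩🟩⬜⬜
❓⬛⬛🟩🟫🟫🟩⬛🟩
❓⬜🟦🟦🔴⬜🟩🟫🟫
❓⬜🟩🟫⬜🟩🟫🟫🟩
❓❓⬛🟫🟩🟩🟩⬛🟫
❓❓❓❓❓❓❓❓❓
⬛⬛⬛⬛⬛⬛⬛⬛⬛

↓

❓🟩🟩🟩🟩🟦🟩🟫🟫
❓🟩⬛⬛🟩🟩🟩⬜⬜
❓⬛⬛🟩🟫🟫🟩⬛🟩
❓⬜🟦🟦⬜⬜🟩🟫🟫
❓⬜🟩🟫🔴🟩🟫🟫🟩
❓❓⬛🟫🟩🟩🟩⬛🟫
❓❓🟦🟫🟫⬛🟫❓❓
⬛⬛⬛⬛⬛⬛⬛⬛⬛
⬛⬛⬛⬛⬛⬛⬛⬛⬛

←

❓❓🟩🟩🟩🟩🟦🟩🟫
❓❓🟩⬛⬛🟩🟩🟩⬜
❓❓⬛⬛🟩🟫🟫🟩⬛
❓❓⬜🟦🟦⬜⬜🟩🟫
❓❓⬜🟩🔴⬜🟩🟫🟫
❓❓🟫⬛🟫🟩🟩🟩⬛
❓❓🟦🟦🟫🟫⬛🟫❓
⬛⬛⬛⬛⬛⬛⬛⬛⬛
⬛⬛⬛⬛⬛⬛⬛⬛⬛

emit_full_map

🟩🟩🟩🟩🟦🟩🟫🟫
🟩⬛⬛🟩🟩🟩⬜⬜
⬛⬛🟩🟫🟫🟩⬛🟩
⬜🟦🟦⬜⬜🟩🟫🟫
⬜🟩🔴⬜🟩🟫🟫🟩
🟫⬛🟫🟩🟩🟩⬛🟫
🟦🟦🟫🟫⬛🟫❓❓

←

❓❓❓🟩🟩🟩🟩🟦🟩
❓❓❓🟩⬛⬛🟩🟩🟩
❓❓🟩⬛⬛🟩🟫🟫🟩
❓❓⬜⬜🟦🟦⬜⬜🟩
❓❓🟩⬜🔴🟫⬜🟩🟫
❓❓⬜🟫⬛🟫🟩🟩🟩
❓❓⬜🟦🟦🟫🟫⬛🟫
⬛⬛⬛⬛⬛⬛⬛⬛⬛
⬛⬛⬛⬛⬛⬛⬛⬛⬛

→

❓❓🟩🟩🟩🟩🟦🟩🟫
❓❓🟩⬛⬛🟩🟩🟩⬜
❓🟩⬛⬛🟩🟫🟫🟩⬛
❓⬜⬜🟦🟦⬜⬜🟩🟫
❓🟩⬜🟩🔴⬜🟩🟫🟫
❓⬜🟫⬛🟫🟩🟩🟩⬛
❓⬜🟦🟦🟫🟫⬛🟫❓
⬛⬛⬛⬛⬛⬛⬛⬛⬛
⬛⬛⬛⬛⬛⬛⬛⬛⬛

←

❓❓❓🟩🟩🟩🟩🟦🟩
❓❓❓🟩⬛⬛🟩🟩🟩
❓❓🟩⬛⬛🟩🟫🟫🟩
❓❓⬜⬜🟦🟦⬜⬜🟩
❓❓🟩⬜🔴🟫⬜🟩🟫
❓❓⬜🟫⬛🟫🟩🟩🟩
❓❓⬜🟦🟦🟫🟫⬛🟫
⬛⬛⬛⬛⬛⬛⬛⬛⬛
⬛⬛⬛⬛⬛⬛⬛⬛⬛

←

❓❓❓❓🟩🟩🟩🟩🟦
❓❓❓❓🟩⬛⬛🟩🟩
❓❓🟩🟩⬛⬛🟩🟫🟫
❓❓⬛⬜⬜🟦🟦⬜⬜
❓❓⬜🟩🔴🟩🟫⬜🟩
❓❓🟩⬜🟫⬛🟫🟩🟩
❓❓🟩⬜🟦🟦🟫🟫⬛
⬛⬛⬛⬛⬛⬛⬛⬛⬛
⬛⬛⬛⬛⬛⬛⬛⬛⬛

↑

❓❓❓❓❓❓❓❓❓
❓❓❓❓🟩🟩🟩🟩🟦
❓❓🟩🟦🟩⬛⬛🟩🟩
❓❓🟩🟩⬛⬛🟩🟫🟫
❓❓⬛⬜🔴🟦🟦⬜⬜
❓❓⬜🟩⬜🟩🟫⬜🟩
❓❓🟩⬜🟫⬛🟫🟩🟩
❓❓🟩⬜🟦🟦🟫🟫⬛
⬛⬛⬛⬛⬛⬛⬛⬛⬛

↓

❓❓❓❓🟩🟩🟩🟩🟦
❓❓🟩🟦🟩⬛⬛🟩🟩
❓❓🟩🟩⬛⬛🟩🟫🟫
❓❓⬛⬜⬜🟦🟦⬜⬜
❓❓⬜🟩🔴🟩🟫⬜🟩
❓❓🟩⬜🟫⬛🟫🟩🟩
❓❓🟩⬜🟦🟦🟫🟫⬛
⬛⬛⬛⬛⬛⬛⬛⬛⬛
⬛⬛⬛⬛⬛⬛⬛⬛⬛

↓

❓❓🟩🟦🟩⬛⬛🟩🟩
❓❓🟩🟩⬛⬛🟩🟫🟫
❓❓⬛⬜⬜🟦🟦⬜⬜
❓❓⬜🟩⬜🟩🟫⬜🟩
❓❓🟩⬜🔴⬛🟫🟩🟩
❓❓🟩⬜🟦🟦🟫🟫⬛
⬛⬛⬛⬛⬛⬛⬛⬛⬛
⬛⬛⬛⬛⬛⬛⬛⬛⬛
⬛⬛⬛⬛⬛⬛⬛⬛⬛

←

❓❓❓🟩🟦🟩⬛⬛🟩
❓❓❓🟩🟩⬛⬛🟩🟫
❓❓🟫⬛⬜⬜🟦🟦⬜
❓❓🟫⬜🟩⬜🟩🟫⬜
❓❓🟫🟩🔴🟫⬛🟫🟩
❓❓🟫🟩⬜🟦🟦🟫🟫
⬛⬛⬛⬛⬛⬛⬛⬛⬛
⬛⬛⬛⬛⬛⬛⬛⬛⬛
⬛⬛⬛⬛⬛⬛⬛⬛⬛

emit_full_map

❓❓❓🟩🟩🟩🟩🟦🟩🟫🟫
❓🟩🟦🟩⬛⬛🟩🟩🟩⬜⬜
❓🟩🟩⬛⬛🟩🟫🟫🟩⬛🟩
🟫⬛⬜⬜🟦🟦⬜⬜🟩🟫🟫
🟫⬜🟩⬜🟩🟫⬜🟩🟫🟫🟩
🟫🟩🔴🟫⬛🟫🟩🟩🟩⬛🟫
🟫🟩⬜🟦🟦🟫🟫⬛🟫❓❓

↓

❓❓❓🟩🟩⬛⬛🟩🟫
❓❓🟫⬛⬜⬜🟦🟦⬜
❓❓🟫⬜🟩⬜🟩🟫⬜
❓❓🟫🟩⬜🟫⬛🟫🟩
❓❓🟫🟩🔴🟦🟦🟫🟫
⬛⬛⬛⬛⬛⬛⬛⬛⬛
⬛⬛⬛⬛⬛⬛⬛⬛⬛
⬛⬛⬛⬛⬛⬛⬛⬛⬛
⬛⬛⬛⬛⬛⬛⬛⬛⬛

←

❓❓❓❓🟩🟩⬛⬛🟩
❓❓❓🟫⬛⬜⬜🟦🟦
❓❓🟦🟫⬜🟩⬜🟩🟫
❓❓🟦🟫🟩⬜🟫⬛🟫
❓❓⬜🟫🔴⬜🟦🟦🟫
⬛⬛⬛⬛⬛⬛⬛⬛⬛
⬛⬛⬛⬛⬛⬛⬛⬛⬛
⬛⬛⬛⬛⬛⬛⬛⬛⬛
⬛⬛⬛⬛⬛⬛⬛⬛⬛

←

❓❓❓❓❓🟩🟩⬛⬛
❓❓❓❓🟫⬛⬜⬜🟦
❓❓⬜🟦🟫⬜🟩⬜🟩
❓❓⬜🟦🟫🟩⬜🟫⬛
❓❓🟫⬜🔴🟩⬜🟦🟦
⬛⬛⬛⬛⬛⬛⬛⬛⬛
⬛⬛⬛⬛⬛⬛⬛⬛⬛
⬛⬛⬛⬛⬛⬛⬛⬛⬛
⬛⬛⬛⬛⬛⬛⬛⬛⬛

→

❓❓❓❓🟩🟩⬛⬛🟩
❓❓❓🟫⬛⬜⬜🟦🟦
❓⬜🟦🟫⬜🟩⬜🟩🟫
❓⬜🟦🟫🟩⬜🟫⬛🟫
❓🟫⬜🟫🔴⬜🟦🟦🟫
⬛⬛⬛⬛⬛⬛⬛⬛⬛
⬛⬛⬛⬛⬛⬛⬛⬛⬛
⬛⬛⬛⬛⬛⬛⬛⬛⬛
⬛⬛⬛⬛⬛⬛⬛⬛⬛

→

❓❓❓🟩🟩⬛⬛🟩🟫
❓❓🟫⬛⬜⬜🟦🟦⬜
⬜🟦🟫⬜🟩⬜🟩🟫⬜
⬜🟦🟫🟩⬜🟫⬛🟫🟩
🟫⬜🟫🟩🔴🟦🟦🟫🟫
⬛⬛⬛⬛⬛⬛⬛⬛⬛
⬛⬛⬛⬛⬛⬛⬛⬛⬛
⬛⬛⬛⬛⬛⬛⬛⬛⬛
⬛⬛⬛⬛⬛⬛⬛⬛⬛

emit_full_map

❓❓❓❓❓🟩🟩🟩🟩🟦🟩🟫🟫
❓❓❓🟩🟦🟩⬛⬛🟩🟩🟩⬜⬜
❓❓❓🟩🟩⬛⬛🟩🟫🟫🟩⬛🟩
❓❓🟫⬛⬜⬜🟦🟦⬜⬜🟩🟫🟫
⬜🟦🟫⬜🟩⬜🟩🟫⬜🟩🟫🟫🟩
⬜🟦🟫🟩⬜🟫⬛🟫🟩🟩🟩⬛🟫
🟫⬜🟫🟩🔴🟦🟦🟫🟫⬛🟫❓❓

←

❓❓❓❓🟩🟩⬛⬛🟩
❓❓❓🟫⬛⬜⬜🟦🟦
❓⬜🟦🟫⬜🟩⬜🟩🟫
❓⬜🟦🟫🟩⬜🟫⬛🟫
❓🟫⬜🟫🔴⬜🟦🟦🟫
⬛⬛⬛⬛⬛⬛⬛⬛⬛
⬛⬛⬛⬛⬛⬛⬛⬛⬛
⬛⬛⬛⬛⬛⬛⬛⬛⬛
⬛⬛⬛⬛⬛⬛⬛⬛⬛

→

❓❓❓🟩🟩⬛⬛🟩🟫
❓❓🟫⬛⬜⬜🟦🟦⬜
⬜🟦🟫⬜🟩⬜🟩🟫⬜
⬜🟦🟫🟩⬜🟫⬛🟫🟩
🟫⬜🟫🟩🔴🟦🟦🟫🟫
⬛⬛⬛⬛⬛⬛⬛⬛⬛
⬛⬛⬛⬛⬛⬛⬛⬛⬛
⬛⬛⬛⬛⬛⬛⬛⬛⬛
⬛⬛⬛⬛⬛⬛⬛⬛⬛
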